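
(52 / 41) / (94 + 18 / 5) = 65 / 5002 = 0.01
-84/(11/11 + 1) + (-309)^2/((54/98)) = 173238.33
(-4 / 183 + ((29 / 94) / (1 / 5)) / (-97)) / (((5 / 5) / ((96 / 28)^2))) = -864096 / 1946693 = -0.44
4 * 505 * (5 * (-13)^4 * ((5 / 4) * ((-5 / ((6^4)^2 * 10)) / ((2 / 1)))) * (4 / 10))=-72116525 / 3359232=-21.47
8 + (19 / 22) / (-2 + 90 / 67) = 6.68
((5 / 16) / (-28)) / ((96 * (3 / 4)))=-5 / 32256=-0.00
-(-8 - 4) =12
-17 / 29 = -0.59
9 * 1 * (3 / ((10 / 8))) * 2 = 216 / 5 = 43.20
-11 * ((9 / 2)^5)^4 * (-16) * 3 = 401202960148878650433 / 65536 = 6121871340162332.92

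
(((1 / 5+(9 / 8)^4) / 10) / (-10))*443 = -16347143 / 2048000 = -7.98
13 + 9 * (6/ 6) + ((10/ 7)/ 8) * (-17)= 531/ 28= 18.96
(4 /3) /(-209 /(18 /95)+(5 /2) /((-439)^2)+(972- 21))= -1156326 /131869333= -0.01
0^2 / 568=0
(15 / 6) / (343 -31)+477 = 297653 / 624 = 477.01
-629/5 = -125.80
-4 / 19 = -0.21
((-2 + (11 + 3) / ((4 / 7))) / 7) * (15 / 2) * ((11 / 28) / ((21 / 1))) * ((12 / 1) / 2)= 7425 / 2744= 2.71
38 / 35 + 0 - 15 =-487 / 35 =-13.91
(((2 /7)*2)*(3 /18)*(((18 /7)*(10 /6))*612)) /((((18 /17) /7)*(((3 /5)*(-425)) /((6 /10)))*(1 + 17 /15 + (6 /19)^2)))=-36822 /21161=-1.74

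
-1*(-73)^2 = -5329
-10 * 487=-4870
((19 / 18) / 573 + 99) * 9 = 1021105 / 1146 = 891.02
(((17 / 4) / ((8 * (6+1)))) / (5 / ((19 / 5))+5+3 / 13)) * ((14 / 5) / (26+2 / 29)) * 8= 121771 / 12224520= 0.01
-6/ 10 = -3/ 5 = -0.60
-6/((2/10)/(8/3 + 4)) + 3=-197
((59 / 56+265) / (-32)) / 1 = -14899 / 1792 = -8.31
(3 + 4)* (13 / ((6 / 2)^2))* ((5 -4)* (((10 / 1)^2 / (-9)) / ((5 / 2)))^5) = -9318400000 / 531441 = -17534.21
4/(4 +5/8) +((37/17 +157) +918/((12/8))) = 485614/629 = 772.04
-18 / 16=-9 / 8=-1.12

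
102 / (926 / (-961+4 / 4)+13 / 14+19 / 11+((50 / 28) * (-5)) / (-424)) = 199805760 / 3354227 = 59.57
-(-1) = 1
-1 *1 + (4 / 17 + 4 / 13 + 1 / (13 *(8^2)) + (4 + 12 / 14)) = 435767 / 99008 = 4.40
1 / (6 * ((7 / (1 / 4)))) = 1 / 168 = 0.01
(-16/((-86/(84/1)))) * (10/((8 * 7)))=120/43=2.79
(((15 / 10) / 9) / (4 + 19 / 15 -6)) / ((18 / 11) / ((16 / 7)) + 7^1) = -0.03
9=9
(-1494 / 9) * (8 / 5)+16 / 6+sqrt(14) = -3944 / 15+sqrt(14) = -259.19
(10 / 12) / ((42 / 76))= 95 / 63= 1.51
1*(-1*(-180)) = 180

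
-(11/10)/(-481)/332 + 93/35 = 29702789/11178440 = 2.66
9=9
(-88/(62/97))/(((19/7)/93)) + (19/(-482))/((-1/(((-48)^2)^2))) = 936568740/4579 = 204535.65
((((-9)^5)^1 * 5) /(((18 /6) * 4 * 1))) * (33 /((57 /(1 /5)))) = -216513 /76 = -2848.86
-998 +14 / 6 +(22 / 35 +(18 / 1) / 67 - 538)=-10783033 / 7035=-1532.77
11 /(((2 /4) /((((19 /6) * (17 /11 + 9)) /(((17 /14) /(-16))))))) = -493696 /51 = -9680.31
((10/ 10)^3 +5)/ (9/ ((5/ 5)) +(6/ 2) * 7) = 1/ 5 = 0.20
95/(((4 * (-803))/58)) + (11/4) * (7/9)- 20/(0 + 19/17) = -9596141/549252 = -17.47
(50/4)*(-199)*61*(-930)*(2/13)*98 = 27658711500/13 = 2127593192.31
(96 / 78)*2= 32 / 13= 2.46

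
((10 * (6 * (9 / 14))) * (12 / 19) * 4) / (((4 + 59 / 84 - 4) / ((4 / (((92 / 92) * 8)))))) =77760 / 1121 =69.37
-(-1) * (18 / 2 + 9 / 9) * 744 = 7440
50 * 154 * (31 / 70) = 3410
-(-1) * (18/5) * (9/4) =8.10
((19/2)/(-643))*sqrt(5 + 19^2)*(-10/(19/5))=25*sqrt(366)/643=0.74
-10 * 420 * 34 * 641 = -91534800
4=4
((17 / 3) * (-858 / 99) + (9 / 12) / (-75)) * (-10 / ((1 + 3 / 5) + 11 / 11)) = 44209 / 234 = 188.93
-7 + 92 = 85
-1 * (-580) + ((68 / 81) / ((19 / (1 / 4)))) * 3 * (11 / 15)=4463287 / 7695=580.02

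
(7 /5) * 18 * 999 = 125874 /5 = 25174.80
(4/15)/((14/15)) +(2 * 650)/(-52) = -173/7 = -24.71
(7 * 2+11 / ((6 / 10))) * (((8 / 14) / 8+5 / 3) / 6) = 7081 / 756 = 9.37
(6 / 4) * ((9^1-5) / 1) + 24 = 30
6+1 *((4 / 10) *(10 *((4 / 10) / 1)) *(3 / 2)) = 42 / 5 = 8.40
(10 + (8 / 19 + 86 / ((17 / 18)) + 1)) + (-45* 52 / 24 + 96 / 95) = 19349 / 3230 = 5.99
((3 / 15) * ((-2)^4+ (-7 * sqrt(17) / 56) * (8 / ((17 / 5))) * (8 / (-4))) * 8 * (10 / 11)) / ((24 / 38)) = 760 * sqrt(17) / 561+ 1216 / 33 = 42.43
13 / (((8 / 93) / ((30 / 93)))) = 195 / 4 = 48.75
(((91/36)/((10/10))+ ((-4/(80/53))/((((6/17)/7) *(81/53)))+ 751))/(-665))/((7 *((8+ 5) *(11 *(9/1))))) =-6990019/58232374200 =-0.00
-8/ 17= -0.47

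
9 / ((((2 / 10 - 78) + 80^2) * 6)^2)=25 / 3997021284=0.00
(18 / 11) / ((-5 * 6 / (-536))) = 29.24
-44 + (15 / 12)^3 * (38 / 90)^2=-43.65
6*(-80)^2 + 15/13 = 499215/13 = 38401.15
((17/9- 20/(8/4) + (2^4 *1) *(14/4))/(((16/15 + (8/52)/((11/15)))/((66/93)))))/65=52151/127317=0.41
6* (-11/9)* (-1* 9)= 66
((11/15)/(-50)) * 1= -11/750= -0.01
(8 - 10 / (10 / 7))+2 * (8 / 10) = 13 / 5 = 2.60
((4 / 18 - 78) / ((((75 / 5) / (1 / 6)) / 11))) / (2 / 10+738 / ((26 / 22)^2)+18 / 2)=-325325 / 18397692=-0.02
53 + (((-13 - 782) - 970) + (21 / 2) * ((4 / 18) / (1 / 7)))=-5087 / 3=-1695.67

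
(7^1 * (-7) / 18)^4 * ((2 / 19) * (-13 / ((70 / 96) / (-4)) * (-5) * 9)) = -85648472 / 4617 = -18550.68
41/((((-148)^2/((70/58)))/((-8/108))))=-1435/8575416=-0.00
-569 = -569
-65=-65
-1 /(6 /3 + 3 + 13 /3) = -3 /28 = -0.11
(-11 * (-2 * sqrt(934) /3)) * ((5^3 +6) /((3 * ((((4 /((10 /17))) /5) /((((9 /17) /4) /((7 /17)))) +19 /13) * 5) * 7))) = 187330 * sqrt(934) /116557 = 49.12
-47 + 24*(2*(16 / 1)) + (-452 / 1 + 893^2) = 797718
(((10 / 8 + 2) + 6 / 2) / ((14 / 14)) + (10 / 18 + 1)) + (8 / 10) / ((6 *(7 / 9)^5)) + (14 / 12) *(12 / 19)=517942849 / 57479940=9.01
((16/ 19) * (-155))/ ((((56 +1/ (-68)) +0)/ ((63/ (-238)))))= 4960/ 8037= 0.62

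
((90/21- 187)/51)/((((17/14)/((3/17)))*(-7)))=2558/34391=0.07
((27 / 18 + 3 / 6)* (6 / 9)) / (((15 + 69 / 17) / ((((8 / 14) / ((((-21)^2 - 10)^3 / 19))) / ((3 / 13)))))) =16796 / 408561443073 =0.00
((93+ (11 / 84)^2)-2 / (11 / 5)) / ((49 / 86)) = 307409537 / 1901592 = 161.66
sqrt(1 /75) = sqrt(3) /15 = 0.12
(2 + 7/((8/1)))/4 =23/32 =0.72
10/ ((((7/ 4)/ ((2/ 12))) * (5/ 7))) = 1.33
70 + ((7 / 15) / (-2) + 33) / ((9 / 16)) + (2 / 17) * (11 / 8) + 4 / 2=1197197 / 9180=130.41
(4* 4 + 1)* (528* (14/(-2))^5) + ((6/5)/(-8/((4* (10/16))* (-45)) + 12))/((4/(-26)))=-409734762267/2716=-150859632.65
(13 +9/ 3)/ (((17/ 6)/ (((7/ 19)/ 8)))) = 84/ 323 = 0.26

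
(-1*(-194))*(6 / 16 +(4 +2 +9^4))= 5096283 / 4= 1274070.75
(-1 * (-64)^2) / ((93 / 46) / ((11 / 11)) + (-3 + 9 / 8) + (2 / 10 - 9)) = 3768320 / 7961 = 473.35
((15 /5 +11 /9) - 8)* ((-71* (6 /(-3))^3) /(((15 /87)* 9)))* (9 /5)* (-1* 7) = 3920336 /225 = 17423.72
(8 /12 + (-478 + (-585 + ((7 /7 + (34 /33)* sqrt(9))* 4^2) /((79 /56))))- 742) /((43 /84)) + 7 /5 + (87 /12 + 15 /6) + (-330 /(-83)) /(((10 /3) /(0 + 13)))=-211361459377 /62029220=-3407.45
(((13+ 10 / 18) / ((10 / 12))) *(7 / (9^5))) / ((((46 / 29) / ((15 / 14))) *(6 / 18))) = 1769 / 452709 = 0.00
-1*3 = -3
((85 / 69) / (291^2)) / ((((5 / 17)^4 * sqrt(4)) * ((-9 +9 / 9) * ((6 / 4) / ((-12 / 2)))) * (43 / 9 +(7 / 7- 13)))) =-1419857 / 21099682500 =-0.00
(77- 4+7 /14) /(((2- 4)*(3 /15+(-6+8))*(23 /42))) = -15435 /506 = -30.50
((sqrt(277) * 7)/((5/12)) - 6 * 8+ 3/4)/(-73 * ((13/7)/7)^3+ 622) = -2470629/32452132+ 3294172 * sqrt(277)/121695495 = 0.37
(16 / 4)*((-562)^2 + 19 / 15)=18950716 / 15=1263381.07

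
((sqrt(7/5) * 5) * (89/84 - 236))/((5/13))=-51311 * sqrt(35)/84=-3613.81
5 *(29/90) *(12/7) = 58/21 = 2.76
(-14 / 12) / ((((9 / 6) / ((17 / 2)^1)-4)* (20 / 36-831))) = -357 / 971620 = -0.00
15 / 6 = 2.50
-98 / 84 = -7 / 6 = -1.17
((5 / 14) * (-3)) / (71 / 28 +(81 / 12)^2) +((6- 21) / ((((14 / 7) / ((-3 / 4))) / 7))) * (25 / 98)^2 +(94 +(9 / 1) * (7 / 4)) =6639458647 / 59127712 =112.29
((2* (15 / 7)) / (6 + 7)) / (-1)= -30 / 91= -0.33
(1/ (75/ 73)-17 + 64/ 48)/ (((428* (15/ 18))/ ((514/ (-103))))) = 283214/ 1377625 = 0.21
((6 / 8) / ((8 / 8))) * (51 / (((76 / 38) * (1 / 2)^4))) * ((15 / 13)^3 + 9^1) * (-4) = -28333152 / 2197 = -12896.29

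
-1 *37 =-37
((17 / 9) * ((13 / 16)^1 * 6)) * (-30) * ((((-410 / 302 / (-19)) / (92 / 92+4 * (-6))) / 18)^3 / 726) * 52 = 123756270625 / 1216548111249588615696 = 0.00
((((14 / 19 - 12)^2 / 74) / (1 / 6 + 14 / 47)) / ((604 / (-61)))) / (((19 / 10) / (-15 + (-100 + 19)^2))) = -6446032695540 / 5020081523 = -1284.05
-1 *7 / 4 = -7 / 4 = -1.75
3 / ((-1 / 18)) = -54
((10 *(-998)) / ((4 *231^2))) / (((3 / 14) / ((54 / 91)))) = -9980 / 77077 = -0.13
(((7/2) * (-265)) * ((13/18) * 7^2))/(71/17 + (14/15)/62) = -3113608225/397608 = -7830.85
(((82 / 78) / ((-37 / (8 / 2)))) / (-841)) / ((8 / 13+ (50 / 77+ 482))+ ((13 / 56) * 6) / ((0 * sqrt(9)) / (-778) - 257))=12981584 / 46422272996817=0.00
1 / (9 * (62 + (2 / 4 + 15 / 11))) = 22 / 12645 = 0.00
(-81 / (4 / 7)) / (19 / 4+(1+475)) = -0.29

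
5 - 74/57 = 211/57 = 3.70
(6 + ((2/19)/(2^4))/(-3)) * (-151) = -412985/456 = -905.67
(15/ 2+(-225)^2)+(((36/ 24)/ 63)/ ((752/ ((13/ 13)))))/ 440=703637827201/ 13896960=50632.50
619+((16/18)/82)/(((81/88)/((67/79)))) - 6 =1447458187/2361231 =613.01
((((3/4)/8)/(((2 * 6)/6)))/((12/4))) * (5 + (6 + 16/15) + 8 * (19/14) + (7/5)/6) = 1621/4480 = 0.36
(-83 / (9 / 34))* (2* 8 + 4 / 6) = -141100 / 27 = -5225.93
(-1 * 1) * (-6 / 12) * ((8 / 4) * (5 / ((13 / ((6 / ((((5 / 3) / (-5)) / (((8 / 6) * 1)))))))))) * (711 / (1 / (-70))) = 5972400 / 13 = 459415.38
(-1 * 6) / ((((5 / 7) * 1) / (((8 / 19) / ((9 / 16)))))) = -1792 / 285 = -6.29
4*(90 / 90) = 4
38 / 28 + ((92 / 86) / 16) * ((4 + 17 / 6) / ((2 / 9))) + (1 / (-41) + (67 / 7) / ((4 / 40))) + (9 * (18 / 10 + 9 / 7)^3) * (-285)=-36409896174821 / 483767200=-75263.26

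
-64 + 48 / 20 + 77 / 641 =-197043 / 3205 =-61.48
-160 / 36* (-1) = 40 / 9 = 4.44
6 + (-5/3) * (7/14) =31/6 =5.17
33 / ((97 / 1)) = 33 / 97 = 0.34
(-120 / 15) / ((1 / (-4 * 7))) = 224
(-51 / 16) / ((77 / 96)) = -3.97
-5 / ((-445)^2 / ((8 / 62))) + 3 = 3683261 / 1227755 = 3.00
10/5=2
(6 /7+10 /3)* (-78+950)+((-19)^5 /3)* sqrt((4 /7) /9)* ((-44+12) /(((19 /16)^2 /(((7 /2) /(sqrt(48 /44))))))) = 76736 /21+28094464* sqrt(231) /27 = 15818427.61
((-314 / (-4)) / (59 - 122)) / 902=-157 / 113652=-0.00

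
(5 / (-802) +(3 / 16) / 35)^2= 38809 / 50427193600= 0.00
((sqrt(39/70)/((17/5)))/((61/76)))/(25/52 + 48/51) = 1976*sqrt(2730)/536739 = 0.19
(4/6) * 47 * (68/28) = 1598/21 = 76.10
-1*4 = -4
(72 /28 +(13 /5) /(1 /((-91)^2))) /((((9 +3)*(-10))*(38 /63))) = -2260983 /7600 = -297.50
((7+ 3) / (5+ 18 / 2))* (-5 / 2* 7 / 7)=-25 / 14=-1.79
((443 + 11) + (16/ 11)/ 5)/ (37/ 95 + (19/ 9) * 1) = 2136303/ 11759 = 181.67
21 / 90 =7 / 30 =0.23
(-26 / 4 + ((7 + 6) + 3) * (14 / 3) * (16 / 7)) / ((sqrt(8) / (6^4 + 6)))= 213745 * sqrt(2) / 4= 75570.27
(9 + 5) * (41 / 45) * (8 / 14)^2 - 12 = -2468 / 315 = -7.83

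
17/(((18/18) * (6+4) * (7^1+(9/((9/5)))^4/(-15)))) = -0.05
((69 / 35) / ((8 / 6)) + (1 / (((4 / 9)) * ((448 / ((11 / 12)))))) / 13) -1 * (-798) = 372493221 / 465920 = 799.48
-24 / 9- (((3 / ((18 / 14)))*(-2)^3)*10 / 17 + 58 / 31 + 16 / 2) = -2462 / 1581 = -1.56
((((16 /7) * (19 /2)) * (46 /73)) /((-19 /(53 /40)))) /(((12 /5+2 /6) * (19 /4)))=-29256 /398069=-0.07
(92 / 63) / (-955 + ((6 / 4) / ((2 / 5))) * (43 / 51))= -6256 / 4077675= -0.00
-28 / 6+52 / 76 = -227 / 57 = -3.98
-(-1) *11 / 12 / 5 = 11 / 60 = 0.18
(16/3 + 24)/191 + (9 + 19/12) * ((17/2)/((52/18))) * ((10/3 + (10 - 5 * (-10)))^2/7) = 3721662257/208572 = 17843.54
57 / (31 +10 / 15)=9 / 5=1.80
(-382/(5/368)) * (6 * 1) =-843456/5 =-168691.20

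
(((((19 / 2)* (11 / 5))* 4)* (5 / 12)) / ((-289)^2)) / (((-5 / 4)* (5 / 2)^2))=-1672 / 31320375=-0.00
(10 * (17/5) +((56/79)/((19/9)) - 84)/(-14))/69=60004/103569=0.58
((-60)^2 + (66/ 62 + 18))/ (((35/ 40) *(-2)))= -448764/ 217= -2068.04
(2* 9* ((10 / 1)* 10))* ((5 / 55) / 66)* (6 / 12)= 150 / 121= 1.24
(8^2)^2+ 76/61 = 249932/61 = 4097.25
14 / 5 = 2.80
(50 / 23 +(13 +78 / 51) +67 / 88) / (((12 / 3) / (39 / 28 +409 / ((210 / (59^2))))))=31117458905 / 1051008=29607.25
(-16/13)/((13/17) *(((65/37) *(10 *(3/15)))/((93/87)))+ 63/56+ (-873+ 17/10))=0.00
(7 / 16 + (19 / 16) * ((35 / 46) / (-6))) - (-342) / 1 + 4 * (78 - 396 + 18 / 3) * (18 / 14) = -39019739 / 30912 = -1262.28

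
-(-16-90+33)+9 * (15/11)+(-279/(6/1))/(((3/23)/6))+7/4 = -90287/44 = -2051.98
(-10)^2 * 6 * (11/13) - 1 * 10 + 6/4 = 12979/26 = 499.19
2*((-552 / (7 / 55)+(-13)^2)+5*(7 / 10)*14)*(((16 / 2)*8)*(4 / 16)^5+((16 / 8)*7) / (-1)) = 3214991 / 28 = 114821.11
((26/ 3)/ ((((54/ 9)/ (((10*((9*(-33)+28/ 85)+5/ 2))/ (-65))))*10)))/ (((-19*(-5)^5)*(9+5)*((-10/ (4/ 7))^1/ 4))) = -100018/ 55641796875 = -0.00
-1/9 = -0.11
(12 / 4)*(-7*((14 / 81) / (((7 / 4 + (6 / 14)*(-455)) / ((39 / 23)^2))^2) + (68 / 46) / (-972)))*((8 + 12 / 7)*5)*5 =102410580707950 / 13544262144009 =7.56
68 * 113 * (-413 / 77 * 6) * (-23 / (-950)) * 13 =-406660332 / 5225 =-77829.73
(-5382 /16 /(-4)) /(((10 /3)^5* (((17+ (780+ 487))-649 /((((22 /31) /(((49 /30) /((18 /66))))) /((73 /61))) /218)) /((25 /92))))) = -15608619 /401265055078400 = -0.00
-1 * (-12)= 12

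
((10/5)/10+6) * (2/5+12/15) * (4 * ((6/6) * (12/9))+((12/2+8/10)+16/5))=2852/25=114.08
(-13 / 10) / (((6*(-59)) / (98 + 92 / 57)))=36907 / 100890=0.37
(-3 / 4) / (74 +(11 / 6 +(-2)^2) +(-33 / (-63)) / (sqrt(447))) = -94423833 / 10050891478 +693 * sqrt(447) / 5025445739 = -0.01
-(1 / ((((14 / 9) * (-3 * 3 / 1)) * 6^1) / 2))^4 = -1 / 3111696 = -0.00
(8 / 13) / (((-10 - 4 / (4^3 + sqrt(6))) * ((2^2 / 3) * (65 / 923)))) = -2191557 / 3364855 - 213 * sqrt(6) / 3364855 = -0.65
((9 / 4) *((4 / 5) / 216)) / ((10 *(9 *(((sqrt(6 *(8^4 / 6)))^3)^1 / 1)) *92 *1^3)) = 1 / 260466278400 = 0.00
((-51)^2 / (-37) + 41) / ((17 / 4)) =-4336 / 629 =-6.89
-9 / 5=-1.80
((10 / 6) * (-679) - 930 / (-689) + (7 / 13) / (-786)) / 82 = -204042667 / 14802476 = -13.78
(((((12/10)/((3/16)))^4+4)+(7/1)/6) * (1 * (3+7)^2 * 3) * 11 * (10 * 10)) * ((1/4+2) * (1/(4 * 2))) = 156193067.25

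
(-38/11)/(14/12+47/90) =-45/22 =-2.05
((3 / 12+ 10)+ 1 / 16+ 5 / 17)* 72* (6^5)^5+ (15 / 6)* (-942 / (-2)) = 738192428697124696267875 / 34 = 21711542020503667537290.44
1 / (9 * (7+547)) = 1 / 4986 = 0.00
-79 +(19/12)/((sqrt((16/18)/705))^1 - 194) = -37734363041/477600824 - 19 * sqrt(1410)/477600824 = -79.01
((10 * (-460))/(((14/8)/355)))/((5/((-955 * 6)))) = 7485672000/7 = 1069381714.29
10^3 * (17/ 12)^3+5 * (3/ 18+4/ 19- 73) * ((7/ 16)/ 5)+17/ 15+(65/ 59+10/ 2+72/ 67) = 914888927407/ 324462240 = 2819.71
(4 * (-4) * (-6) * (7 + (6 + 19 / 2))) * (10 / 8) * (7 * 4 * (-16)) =-1209600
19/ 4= 4.75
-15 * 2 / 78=-5 / 13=-0.38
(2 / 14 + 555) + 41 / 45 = 175157 / 315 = 556.05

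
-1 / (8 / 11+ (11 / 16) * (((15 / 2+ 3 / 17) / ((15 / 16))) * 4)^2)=-79475 / 58672136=-0.00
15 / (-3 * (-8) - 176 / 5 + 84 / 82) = -3075 / 2086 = -1.47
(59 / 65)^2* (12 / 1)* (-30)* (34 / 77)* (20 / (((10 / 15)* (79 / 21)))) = -153386784 / 146861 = -1044.44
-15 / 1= -15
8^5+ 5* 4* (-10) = 32568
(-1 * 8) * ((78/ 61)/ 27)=-208/ 549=-0.38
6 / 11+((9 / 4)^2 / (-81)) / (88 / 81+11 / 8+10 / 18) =22569 / 43010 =0.52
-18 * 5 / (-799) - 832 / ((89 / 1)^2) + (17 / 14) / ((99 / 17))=1895743123 / 8771826294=0.22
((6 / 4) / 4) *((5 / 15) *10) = 5 / 4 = 1.25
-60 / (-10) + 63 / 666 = 451 / 74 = 6.09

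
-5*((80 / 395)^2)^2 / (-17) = 327680 / 662151377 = 0.00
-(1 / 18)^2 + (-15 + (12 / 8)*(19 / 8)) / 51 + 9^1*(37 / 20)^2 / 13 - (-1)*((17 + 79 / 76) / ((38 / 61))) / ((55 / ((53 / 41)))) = 1645330859021 / 582895942200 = 2.82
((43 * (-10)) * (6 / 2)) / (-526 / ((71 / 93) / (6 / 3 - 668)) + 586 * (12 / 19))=-290035 / 103251274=-0.00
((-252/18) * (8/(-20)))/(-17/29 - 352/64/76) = -123424/14515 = -8.50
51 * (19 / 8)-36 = 681 / 8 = 85.12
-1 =-1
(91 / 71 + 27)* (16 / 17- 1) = -2008 / 1207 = -1.66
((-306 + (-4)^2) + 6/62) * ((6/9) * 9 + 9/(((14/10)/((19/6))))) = -7641.02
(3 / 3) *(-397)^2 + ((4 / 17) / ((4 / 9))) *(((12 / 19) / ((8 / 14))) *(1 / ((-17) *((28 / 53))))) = 3461722645 / 21964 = 157608.93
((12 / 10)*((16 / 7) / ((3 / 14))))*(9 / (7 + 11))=32 / 5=6.40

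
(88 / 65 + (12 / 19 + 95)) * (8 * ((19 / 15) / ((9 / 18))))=1916432 / 975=1965.57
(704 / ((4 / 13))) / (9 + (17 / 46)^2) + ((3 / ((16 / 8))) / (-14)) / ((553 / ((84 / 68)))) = 182056132435 / 726998132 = 250.42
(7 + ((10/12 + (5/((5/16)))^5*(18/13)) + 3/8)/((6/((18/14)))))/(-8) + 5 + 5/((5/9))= -452832329/11648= -38876.40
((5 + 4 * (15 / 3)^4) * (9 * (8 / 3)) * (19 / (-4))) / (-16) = 142785 / 8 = 17848.12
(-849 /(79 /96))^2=6642902016 /6241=1064397.05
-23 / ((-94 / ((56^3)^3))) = 1325232950078006.47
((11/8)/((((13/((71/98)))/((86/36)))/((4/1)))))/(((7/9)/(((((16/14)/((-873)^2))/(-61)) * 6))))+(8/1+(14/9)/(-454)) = 878015882837825/109799013269673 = 8.00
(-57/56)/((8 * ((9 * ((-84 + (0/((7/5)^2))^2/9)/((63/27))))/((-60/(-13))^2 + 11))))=103721/8176896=0.01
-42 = -42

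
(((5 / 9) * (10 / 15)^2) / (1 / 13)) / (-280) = -13 / 1134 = -0.01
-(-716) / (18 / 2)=716 / 9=79.56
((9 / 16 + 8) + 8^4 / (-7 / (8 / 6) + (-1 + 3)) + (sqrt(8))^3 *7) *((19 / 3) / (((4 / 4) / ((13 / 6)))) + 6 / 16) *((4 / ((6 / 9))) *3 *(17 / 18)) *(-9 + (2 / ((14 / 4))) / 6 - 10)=254792533615 / 44928 - 13700470 *sqrt(2) / 27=4953523.06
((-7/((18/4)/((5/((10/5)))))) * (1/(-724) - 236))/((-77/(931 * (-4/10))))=17675035/3982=4438.73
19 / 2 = 9.50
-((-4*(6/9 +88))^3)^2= -1450941049410420736/729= -1990316940206338.46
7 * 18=126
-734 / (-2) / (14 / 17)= 6239 / 14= 445.64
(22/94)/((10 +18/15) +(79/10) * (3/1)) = 110/16403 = 0.01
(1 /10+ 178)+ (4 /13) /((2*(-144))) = 833503 /4680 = 178.10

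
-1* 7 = -7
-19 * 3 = -57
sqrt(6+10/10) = sqrt(7) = 2.65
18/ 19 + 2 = 56/ 19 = 2.95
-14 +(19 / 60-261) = -16481 / 60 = -274.68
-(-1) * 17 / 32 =17 / 32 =0.53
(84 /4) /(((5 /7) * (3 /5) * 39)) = 49 /39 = 1.26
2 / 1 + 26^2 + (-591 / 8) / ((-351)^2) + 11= 226361107 / 328536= 689.00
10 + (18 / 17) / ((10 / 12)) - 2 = 788 / 85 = 9.27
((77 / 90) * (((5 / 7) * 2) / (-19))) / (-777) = 11 / 132867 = 0.00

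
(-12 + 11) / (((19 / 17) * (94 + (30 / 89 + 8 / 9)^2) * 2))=-10907217 / 2328443084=-0.00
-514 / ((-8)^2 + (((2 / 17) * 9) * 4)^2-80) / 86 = -74273 / 24080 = -3.08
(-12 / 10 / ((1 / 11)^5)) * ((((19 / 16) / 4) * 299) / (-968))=22684233 / 1280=17722.06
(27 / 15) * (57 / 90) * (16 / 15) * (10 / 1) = 304 / 25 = 12.16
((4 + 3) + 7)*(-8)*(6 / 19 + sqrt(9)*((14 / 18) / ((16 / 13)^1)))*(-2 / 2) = 14119 / 57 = 247.70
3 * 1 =3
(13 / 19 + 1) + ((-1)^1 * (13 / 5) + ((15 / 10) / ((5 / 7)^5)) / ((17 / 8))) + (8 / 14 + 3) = 45587722 / 7065625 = 6.45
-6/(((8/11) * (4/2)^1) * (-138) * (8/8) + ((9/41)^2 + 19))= 55473/1679714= 0.03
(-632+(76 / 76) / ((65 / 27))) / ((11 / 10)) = -82106 / 143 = -574.17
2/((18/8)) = 8/9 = 0.89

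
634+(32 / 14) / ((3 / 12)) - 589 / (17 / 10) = 35304 / 119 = 296.67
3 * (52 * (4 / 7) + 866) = 18810 / 7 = 2687.14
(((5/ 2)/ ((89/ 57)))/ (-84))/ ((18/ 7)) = -95/ 12816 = -0.01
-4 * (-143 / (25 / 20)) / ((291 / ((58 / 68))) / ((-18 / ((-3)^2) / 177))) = -66352 / 4378095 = -0.02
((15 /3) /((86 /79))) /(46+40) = 395 /7396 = 0.05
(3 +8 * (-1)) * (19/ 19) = -5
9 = 9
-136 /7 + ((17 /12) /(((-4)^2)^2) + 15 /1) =-95113 /21504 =-4.42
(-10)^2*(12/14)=85.71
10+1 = 11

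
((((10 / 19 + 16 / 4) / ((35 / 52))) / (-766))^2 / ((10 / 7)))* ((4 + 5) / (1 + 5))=0.00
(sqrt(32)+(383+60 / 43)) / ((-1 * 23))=-16529 / 989-4 * sqrt(2) / 23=-16.96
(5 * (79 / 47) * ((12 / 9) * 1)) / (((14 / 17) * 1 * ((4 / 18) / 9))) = 551.08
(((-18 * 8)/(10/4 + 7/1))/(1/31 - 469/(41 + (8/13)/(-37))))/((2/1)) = 43999416/66248687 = 0.66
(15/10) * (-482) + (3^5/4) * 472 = 27951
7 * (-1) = -7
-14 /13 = -1.08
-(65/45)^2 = -169/81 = -2.09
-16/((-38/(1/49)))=8/931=0.01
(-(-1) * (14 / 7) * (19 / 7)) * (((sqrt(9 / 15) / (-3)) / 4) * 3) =-19 * sqrt(15) / 70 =-1.05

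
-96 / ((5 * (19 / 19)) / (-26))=2496 / 5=499.20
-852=-852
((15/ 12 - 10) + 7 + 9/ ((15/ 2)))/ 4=-11/ 80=-0.14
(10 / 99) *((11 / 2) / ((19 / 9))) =0.26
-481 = -481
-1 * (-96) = 96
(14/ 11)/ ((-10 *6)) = -7/ 330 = -0.02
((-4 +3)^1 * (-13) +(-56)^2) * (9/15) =9447/5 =1889.40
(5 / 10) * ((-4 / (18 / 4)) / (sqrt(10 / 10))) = -4 / 9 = -0.44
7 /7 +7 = 8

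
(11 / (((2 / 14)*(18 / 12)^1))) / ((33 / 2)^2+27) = 88 / 513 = 0.17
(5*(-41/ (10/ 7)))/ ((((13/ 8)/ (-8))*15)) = 9184/ 195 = 47.10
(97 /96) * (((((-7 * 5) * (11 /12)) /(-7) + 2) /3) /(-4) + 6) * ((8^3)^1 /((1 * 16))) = 76145 /432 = 176.26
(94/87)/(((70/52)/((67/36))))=40937/27405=1.49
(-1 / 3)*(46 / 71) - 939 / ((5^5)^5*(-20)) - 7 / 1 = -7.22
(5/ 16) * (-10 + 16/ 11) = -235/ 88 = -2.67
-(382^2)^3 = -3107278481449024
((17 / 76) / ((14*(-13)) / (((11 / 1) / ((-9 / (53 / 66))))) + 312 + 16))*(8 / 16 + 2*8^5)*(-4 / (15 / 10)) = -76.14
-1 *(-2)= 2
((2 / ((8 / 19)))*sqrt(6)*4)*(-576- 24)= -27924.18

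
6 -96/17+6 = 6.35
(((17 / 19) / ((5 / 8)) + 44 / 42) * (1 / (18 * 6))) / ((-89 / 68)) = -84082 / 4793985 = -0.02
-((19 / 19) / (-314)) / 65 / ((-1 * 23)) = -1 / 469430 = -0.00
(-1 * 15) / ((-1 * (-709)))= -15 / 709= -0.02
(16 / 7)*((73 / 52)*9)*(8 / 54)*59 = 68912 / 273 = 252.42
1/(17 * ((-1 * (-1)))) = 1/17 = 0.06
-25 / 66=-0.38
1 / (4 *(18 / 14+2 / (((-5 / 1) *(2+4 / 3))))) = 175 / 816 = 0.21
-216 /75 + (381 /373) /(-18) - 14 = -947611 /55950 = -16.94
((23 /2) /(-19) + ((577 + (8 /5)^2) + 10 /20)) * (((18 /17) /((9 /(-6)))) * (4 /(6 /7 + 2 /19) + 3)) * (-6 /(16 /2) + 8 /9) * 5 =-21010063 /10336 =-2032.71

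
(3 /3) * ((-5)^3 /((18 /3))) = -125 /6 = -20.83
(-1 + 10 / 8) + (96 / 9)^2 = 4105 / 36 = 114.03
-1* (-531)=531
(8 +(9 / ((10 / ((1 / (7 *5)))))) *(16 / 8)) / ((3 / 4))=5636 / 525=10.74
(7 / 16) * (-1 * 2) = -7 / 8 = -0.88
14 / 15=0.93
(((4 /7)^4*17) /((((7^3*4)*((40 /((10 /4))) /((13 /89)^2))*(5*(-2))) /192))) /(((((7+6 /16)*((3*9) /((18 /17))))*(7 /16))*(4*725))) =-1384448 /9766171712703875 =-0.00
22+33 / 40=913 / 40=22.82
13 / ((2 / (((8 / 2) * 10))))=260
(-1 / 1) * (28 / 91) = -4 / 13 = -0.31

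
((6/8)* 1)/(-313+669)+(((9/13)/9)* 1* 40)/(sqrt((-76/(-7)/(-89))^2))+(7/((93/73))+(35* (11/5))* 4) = 338.72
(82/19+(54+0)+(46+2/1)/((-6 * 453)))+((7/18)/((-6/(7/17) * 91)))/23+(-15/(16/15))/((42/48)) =465542649521/11024844012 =42.23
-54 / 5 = -10.80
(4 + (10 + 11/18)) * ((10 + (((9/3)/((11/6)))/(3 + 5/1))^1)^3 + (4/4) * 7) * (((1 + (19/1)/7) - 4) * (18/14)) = -23963281031/4174016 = -5741.06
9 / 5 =1.80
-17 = -17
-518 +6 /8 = -517.25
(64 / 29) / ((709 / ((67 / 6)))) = 2144 / 61683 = 0.03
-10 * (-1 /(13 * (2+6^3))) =5 /1417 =0.00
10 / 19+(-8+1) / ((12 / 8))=-236 / 57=-4.14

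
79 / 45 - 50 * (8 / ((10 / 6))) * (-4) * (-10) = -431921 / 45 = -9598.24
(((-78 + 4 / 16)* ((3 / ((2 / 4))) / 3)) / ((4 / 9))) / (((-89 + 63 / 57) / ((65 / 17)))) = 691353 / 45424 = 15.22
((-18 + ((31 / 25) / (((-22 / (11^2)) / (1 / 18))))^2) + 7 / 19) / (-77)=269140661 / 1185030000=0.23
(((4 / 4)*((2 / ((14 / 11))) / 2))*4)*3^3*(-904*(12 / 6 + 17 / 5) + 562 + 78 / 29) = -371815488 / 1015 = -366320.68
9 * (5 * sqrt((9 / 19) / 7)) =135 * sqrt(133) / 133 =11.71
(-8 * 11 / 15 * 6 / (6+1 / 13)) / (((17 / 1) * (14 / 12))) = -13728 / 47005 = -0.29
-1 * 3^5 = -243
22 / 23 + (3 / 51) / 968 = 362055 / 378488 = 0.96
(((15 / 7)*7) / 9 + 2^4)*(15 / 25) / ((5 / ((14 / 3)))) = 742 / 75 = 9.89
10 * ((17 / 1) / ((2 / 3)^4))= 6885 / 8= 860.62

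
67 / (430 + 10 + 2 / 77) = 5159 / 33882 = 0.15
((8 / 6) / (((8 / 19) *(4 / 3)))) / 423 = 19 / 3384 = 0.01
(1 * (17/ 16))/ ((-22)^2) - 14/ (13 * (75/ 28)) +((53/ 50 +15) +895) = 6875848351/ 7550400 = 910.66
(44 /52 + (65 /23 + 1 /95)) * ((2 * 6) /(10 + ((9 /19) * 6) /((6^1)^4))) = 30127392 /6818695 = 4.42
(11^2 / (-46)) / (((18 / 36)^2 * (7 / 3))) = -726 / 161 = -4.51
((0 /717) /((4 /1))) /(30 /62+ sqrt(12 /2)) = 0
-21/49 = -3/7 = -0.43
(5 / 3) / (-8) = -5 / 24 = -0.21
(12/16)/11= 3/44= 0.07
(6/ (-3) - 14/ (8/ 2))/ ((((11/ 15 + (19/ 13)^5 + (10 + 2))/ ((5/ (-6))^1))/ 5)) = 510527875/ 432233792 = 1.18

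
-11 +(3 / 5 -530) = -540.40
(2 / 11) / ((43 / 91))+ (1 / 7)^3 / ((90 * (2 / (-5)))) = 2246863 / 5840604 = 0.38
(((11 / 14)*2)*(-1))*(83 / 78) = -913 / 546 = -1.67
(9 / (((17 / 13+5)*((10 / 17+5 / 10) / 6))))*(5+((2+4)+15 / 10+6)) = 5967 / 41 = 145.54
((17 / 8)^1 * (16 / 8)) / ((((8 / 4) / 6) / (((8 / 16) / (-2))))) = -51 / 16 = -3.19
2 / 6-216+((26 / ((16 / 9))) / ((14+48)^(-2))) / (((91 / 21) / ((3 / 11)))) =219289 / 66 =3322.56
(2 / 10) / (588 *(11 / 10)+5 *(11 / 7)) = 7 / 22913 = 0.00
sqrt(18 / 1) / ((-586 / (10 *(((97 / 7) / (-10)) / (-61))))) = -291 *sqrt(2) / 250222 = -0.00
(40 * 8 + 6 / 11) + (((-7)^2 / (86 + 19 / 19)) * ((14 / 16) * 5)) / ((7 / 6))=411711 / 1276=322.66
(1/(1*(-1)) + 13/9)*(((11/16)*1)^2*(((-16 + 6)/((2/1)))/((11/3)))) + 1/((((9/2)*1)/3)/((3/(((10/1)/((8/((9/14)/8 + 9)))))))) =-35881/325440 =-0.11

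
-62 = -62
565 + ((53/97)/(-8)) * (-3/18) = 2630693/4656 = 565.01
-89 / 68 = -1.31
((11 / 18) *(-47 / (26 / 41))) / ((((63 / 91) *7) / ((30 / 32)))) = -105985 / 12096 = -8.76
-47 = -47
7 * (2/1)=14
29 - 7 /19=544 /19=28.63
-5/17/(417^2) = -5/2956113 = -0.00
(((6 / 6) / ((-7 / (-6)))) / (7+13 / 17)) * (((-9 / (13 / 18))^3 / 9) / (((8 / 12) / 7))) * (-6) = 36137988 / 24167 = 1495.34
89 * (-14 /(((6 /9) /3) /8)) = -44856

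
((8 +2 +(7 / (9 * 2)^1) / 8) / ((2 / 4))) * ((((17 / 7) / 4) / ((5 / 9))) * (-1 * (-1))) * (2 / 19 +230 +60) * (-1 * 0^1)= 0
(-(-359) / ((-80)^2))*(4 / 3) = 359 / 4800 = 0.07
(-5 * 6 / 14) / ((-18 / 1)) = 5 / 42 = 0.12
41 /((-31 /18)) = -738 /31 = -23.81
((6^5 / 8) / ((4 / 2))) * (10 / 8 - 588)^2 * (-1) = -1338543387 / 8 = -167317923.38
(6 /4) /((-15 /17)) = -17 /10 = -1.70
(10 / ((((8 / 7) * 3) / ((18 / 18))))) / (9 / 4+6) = 35 / 99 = 0.35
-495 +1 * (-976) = -1471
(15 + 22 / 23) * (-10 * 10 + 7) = -34131 / 23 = -1483.96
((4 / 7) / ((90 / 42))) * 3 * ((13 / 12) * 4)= 52 / 15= 3.47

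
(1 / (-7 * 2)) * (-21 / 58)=3 / 116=0.03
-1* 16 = -16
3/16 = 0.19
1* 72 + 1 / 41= 2953 / 41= 72.02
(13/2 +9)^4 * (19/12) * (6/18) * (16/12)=17546899/432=40617.82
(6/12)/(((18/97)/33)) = 1067/12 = 88.92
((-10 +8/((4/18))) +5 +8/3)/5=101/15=6.73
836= 836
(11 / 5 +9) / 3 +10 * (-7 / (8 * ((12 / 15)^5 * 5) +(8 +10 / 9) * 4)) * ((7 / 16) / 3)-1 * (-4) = 251768959 / 33447360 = 7.53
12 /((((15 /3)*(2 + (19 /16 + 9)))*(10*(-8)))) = -4 /1625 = -0.00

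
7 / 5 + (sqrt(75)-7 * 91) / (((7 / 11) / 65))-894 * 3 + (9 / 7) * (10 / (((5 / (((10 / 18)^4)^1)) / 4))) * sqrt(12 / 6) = -338728 / 5 + 5000 * sqrt(2) / 5103 + 3575 * sqrt(3) / 7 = -66859.63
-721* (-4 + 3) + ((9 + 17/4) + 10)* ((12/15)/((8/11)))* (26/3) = 18853/20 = 942.65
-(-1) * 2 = 2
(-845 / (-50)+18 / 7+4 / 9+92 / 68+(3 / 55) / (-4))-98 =-3616523 / 47124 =-76.74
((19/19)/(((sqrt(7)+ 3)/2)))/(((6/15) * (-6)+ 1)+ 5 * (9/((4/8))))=15/443 - 5 * sqrt(7)/443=0.00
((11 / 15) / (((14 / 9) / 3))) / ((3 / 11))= 363 / 70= 5.19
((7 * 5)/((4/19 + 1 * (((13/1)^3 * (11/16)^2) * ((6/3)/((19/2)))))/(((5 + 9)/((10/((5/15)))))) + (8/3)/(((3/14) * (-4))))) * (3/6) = 1340640/35684219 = 0.04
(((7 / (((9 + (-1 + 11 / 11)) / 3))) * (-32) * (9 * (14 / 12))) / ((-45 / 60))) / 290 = 1568 / 435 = 3.60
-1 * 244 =-244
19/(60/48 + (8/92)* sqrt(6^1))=201020/12841 -13984* sqrt(6)/12841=12.99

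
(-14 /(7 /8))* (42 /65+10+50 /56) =-84004 /455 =-184.62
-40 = -40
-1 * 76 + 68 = -8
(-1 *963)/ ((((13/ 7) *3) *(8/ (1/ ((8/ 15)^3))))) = -7583625/ 53248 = -142.42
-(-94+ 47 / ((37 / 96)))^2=-1069156 / 1369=-780.98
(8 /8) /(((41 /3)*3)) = 1 /41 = 0.02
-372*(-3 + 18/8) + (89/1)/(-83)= 277.93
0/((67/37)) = 0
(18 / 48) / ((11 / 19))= 57 / 88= 0.65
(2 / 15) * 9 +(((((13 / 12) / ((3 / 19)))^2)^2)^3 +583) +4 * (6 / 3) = 257830010966649963789444956261 / 23691906691608084480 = 10882619720.01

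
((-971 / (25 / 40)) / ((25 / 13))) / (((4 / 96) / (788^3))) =-1185884693041152 / 125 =-9487077544329.22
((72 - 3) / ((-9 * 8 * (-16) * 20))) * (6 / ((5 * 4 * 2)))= 23 / 51200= 0.00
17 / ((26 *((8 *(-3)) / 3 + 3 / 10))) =-85 / 1001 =-0.08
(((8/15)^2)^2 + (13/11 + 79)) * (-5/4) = -22348153/222750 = -100.33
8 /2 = 4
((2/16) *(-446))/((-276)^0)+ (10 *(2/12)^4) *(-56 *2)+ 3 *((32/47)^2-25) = -93203059/715716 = -130.22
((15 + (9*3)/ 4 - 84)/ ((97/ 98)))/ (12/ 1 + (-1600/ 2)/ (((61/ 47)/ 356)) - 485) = 744261/ 2602403882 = 0.00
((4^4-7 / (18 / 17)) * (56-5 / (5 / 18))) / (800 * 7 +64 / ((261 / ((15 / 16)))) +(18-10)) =2473439 / 1463748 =1.69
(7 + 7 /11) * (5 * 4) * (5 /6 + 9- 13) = -5320 /11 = -483.64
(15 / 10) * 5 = 15 / 2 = 7.50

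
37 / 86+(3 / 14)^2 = 4013 / 8428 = 0.48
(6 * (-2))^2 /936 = 2 /13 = 0.15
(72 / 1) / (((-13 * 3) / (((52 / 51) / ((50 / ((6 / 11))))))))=-96 / 4675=-0.02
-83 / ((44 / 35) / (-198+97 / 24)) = 13522775 / 1056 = 12805.66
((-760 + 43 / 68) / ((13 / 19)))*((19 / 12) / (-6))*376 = 876124979 / 7956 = 110121.29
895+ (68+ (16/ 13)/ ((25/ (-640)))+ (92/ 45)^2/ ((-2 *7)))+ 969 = 350158204/ 184275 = 1900.19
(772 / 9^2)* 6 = 1544 / 27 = 57.19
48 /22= 24 /11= 2.18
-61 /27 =-2.26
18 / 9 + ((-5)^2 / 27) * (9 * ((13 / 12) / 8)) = 901 / 288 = 3.13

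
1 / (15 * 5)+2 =151 / 75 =2.01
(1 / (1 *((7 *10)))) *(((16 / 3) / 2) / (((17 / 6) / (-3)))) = -24 / 595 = -0.04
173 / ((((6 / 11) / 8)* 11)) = 692 / 3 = 230.67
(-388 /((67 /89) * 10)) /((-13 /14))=241724 /4355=55.50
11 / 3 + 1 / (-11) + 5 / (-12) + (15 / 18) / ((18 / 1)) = 952 / 297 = 3.21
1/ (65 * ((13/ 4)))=0.00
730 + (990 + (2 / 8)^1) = 6881 / 4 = 1720.25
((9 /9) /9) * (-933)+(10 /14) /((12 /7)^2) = -14893 /144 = -103.42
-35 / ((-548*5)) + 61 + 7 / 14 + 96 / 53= 1839185 / 29044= 63.32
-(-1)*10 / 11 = 10 / 11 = 0.91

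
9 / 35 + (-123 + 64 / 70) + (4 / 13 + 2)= -54382 / 455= -119.52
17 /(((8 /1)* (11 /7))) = 119 /88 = 1.35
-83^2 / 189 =-6889 / 189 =-36.45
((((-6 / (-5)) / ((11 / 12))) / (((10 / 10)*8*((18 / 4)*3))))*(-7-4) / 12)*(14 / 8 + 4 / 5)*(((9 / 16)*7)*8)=-357 / 400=-0.89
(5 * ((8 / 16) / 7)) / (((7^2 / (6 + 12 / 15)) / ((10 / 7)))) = 170 / 2401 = 0.07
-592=-592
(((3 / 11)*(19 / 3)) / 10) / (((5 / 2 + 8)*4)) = 19 / 4620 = 0.00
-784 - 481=-1265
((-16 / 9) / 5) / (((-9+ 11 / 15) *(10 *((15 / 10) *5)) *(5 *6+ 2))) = 1 / 55800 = 0.00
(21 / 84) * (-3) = -3 / 4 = -0.75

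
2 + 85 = 87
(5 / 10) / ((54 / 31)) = 31 / 108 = 0.29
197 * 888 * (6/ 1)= 1049616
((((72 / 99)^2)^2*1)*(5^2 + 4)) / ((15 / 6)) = 237568 / 73205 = 3.25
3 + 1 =4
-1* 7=-7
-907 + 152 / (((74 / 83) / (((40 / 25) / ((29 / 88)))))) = -79.26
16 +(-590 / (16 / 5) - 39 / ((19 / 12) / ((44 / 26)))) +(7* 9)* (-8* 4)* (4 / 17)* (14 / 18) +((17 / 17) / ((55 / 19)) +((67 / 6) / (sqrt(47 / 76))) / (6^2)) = -82238439 / 142120 +67* sqrt(893) / 5076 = -578.26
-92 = -92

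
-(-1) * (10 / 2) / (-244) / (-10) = 1 / 488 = 0.00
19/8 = 2.38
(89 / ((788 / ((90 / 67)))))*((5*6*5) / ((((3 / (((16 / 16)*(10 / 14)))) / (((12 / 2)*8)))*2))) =12015000 / 92393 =130.04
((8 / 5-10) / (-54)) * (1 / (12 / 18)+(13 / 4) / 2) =35 / 72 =0.49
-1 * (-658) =658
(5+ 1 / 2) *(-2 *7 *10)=-770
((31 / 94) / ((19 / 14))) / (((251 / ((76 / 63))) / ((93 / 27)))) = 3844 / 955557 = 0.00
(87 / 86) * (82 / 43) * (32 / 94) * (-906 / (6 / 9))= -77560848 / 86903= -892.50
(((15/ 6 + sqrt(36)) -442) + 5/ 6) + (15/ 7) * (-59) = -11741/ 21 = -559.10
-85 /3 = -28.33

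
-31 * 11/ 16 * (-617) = 13149.81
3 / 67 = 0.04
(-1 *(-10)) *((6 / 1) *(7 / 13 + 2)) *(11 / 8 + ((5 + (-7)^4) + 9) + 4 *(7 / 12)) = 9578085 / 26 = 368387.88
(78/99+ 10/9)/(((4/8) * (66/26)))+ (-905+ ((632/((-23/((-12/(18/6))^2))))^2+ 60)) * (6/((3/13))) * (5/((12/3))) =21618920405849/3456486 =6254595.10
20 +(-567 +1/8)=-4375/8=-546.88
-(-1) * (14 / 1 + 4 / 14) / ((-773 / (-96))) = 9600 / 5411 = 1.77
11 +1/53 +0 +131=7527/53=142.02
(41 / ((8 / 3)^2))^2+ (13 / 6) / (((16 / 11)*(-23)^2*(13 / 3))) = 33.24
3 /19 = 0.16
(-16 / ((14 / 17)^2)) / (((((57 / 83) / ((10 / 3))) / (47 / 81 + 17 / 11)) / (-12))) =7269020480 / 2488563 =2920.97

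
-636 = -636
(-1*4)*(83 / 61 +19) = -4968 / 61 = -81.44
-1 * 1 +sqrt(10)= -1 +sqrt(10)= 2.16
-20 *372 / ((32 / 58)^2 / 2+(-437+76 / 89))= 17.06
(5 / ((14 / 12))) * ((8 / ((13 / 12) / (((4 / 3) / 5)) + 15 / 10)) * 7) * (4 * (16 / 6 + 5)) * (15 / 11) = 1766400 / 979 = 1804.29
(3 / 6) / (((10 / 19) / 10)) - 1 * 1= 17 / 2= 8.50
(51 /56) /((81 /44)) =187 /378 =0.49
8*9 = 72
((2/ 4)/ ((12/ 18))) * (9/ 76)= 27/ 304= 0.09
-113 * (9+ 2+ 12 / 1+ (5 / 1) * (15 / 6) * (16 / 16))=-8023 / 2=-4011.50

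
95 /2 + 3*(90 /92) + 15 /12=4755 /92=51.68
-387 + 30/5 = -381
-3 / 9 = -1 / 3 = -0.33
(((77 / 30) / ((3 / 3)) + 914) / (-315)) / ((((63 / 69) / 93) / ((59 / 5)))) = -1156716299 / 330750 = -3497.25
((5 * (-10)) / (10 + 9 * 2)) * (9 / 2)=-225 / 28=-8.04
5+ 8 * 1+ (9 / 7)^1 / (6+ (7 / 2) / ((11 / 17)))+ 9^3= 1303892 / 1757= 742.11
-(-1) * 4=4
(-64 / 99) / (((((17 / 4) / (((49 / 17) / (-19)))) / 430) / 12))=21575680 / 181203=119.07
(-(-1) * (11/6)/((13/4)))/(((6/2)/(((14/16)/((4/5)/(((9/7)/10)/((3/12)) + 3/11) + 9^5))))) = 0.00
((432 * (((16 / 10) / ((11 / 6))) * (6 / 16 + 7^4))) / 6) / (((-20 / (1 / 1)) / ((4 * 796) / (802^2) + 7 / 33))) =-31865285700 / 19456921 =-1637.74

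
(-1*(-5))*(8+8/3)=160/3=53.33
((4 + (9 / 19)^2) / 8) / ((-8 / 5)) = -7625 / 23104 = -0.33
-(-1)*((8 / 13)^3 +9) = 20285 / 2197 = 9.23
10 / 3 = 3.33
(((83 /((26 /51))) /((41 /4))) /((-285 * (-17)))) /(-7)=-166 /354445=-0.00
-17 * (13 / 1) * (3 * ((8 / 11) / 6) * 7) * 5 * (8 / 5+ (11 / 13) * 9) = -285124 / 11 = -25920.36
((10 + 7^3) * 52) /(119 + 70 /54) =152.59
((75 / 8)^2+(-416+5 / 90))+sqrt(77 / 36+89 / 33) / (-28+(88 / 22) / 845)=-188959 / 576 - 845 * sqrt(21065) / 1561296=-328.13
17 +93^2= 8666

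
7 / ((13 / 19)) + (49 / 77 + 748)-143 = 88069 / 143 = 615.87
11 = 11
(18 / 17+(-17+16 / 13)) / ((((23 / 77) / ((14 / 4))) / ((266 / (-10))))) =233054437 / 50830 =4584.98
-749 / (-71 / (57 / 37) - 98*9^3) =42693 / 4074821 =0.01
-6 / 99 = -2 / 33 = -0.06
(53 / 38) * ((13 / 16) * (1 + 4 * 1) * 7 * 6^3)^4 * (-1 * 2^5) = -1207192456241533125 / 19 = -63536445065343848.68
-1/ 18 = -0.06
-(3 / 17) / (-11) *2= 6 / 187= 0.03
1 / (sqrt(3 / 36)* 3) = 2* sqrt(3) / 3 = 1.15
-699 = -699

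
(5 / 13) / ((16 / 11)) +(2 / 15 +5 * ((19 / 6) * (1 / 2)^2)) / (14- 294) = 109117 / 436800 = 0.25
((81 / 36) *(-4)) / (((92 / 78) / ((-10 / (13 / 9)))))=1215 / 23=52.83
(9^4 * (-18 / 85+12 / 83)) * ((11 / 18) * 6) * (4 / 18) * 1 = -2534004 / 7055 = -359.18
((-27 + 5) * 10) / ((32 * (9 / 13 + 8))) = -715 / 904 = -0.79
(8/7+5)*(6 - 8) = -86/7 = -12.29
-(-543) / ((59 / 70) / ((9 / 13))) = 342090 / 767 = 446.01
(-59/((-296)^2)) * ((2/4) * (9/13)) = -531/2278016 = -0.00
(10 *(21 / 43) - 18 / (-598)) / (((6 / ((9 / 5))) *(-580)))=-189531 / 74570600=-0.00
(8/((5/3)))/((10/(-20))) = -48/5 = -9.60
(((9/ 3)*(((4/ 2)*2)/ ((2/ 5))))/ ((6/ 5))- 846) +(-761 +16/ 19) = -30042/ 19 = -1581.16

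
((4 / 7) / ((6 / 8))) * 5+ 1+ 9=290 / 21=13.81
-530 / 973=-0.54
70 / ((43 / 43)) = 70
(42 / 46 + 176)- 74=2367 / 23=102.91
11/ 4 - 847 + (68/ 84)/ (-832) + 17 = -14453729/ 17472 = -827.25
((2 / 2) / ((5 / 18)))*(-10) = -36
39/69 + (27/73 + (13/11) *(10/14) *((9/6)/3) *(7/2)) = 178215/73876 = 2.41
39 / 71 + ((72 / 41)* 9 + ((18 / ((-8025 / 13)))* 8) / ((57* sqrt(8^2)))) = 2419550089 / 147951575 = 16.35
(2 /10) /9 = 1 /45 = 0.02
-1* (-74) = 74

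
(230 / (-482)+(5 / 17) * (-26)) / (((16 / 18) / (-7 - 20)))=8088255 / 32776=246.77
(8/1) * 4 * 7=224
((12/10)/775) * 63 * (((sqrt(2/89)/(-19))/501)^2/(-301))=-12/149303611596625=-0.00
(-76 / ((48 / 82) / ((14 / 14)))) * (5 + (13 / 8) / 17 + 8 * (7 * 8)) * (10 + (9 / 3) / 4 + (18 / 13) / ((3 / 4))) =-31441807145 / 42432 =-740992.82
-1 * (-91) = 91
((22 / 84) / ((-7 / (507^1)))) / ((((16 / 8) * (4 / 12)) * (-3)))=1859 / 196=9.48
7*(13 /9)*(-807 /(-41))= 24479 /123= 199.02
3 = 3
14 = 14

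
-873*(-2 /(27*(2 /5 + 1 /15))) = 970 /7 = 138.57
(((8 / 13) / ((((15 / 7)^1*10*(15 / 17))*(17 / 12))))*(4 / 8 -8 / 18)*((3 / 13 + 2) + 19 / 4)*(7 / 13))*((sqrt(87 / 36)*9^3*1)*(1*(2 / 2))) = 5.44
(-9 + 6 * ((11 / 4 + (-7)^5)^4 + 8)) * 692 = 10594582792002803724615 / 32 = 331080712250087616394.22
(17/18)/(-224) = -17/4032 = -0.00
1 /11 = 0.09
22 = 22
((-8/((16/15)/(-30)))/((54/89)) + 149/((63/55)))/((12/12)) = 63115/126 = 500.91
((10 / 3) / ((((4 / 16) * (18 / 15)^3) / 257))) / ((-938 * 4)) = -160625 / 303912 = -0.53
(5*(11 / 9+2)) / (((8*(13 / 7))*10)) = 203 / 1872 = 0.11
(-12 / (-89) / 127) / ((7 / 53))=636 / 79121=0.01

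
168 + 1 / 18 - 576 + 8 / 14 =-51329 / 126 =-407.37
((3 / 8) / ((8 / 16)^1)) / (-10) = -3 / 40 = -0.08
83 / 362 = 0.23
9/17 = 0.53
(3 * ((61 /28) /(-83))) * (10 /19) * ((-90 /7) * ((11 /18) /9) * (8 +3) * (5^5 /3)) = 576640625 /1390914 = 414.58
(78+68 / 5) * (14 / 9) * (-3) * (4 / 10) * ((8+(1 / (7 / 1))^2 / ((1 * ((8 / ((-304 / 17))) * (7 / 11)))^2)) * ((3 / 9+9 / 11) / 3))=-14763325888 / 27259925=-541.58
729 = 729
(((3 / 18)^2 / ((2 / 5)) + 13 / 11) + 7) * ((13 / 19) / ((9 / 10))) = 424775 / 67716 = 6.27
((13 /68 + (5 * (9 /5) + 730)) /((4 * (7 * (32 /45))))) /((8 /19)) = 42976575 /487424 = 88.17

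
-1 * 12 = -12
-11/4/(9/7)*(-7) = 539/36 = 14.97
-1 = -1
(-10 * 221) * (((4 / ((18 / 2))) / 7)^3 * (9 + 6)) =-707200 / 83349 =-8.48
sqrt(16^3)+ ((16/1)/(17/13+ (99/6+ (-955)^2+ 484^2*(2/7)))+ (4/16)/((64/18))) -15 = 1119105632679/22806157184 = 49.07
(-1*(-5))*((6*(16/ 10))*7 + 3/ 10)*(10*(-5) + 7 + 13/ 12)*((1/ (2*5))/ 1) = -22635/ 16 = -1414.69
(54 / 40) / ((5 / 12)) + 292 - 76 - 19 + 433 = 15831 / 25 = 633.24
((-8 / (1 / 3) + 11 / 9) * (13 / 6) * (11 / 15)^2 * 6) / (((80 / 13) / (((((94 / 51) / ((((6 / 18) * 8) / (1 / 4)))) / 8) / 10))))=-39405223 / 705024000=-0.06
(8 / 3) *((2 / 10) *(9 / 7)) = 24 / 35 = 0.69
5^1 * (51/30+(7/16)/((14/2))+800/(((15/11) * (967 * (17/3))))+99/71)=304764509/18674704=16.32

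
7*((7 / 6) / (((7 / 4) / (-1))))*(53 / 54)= -371 / 81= -4.58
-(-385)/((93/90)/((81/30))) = 31185/31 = 1005.97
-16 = -16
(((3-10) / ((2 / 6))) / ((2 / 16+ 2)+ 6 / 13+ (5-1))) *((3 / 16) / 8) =-819 / 10960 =-0.07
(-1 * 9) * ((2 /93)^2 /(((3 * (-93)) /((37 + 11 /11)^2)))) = 5776 /268119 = 0.02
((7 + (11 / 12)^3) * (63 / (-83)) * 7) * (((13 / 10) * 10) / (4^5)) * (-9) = 25658997 / 5439488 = 4.72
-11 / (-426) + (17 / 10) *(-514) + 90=-1669439 / 2130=-783.77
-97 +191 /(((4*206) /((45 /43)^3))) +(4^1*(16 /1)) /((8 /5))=-3716879901 /65513768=-56.73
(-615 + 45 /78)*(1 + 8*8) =-79875 /2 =-39937.50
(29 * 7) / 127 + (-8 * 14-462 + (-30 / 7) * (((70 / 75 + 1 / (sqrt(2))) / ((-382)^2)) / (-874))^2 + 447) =-27200214405807207378839 / 216904886948230272960-sqrt(2) / 4066458322988944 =-125.40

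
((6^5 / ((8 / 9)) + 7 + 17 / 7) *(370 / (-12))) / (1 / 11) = -20791595 / 7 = -2970227.86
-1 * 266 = -266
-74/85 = -0.87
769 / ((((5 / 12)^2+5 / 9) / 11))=406032 / 35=11600.91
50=50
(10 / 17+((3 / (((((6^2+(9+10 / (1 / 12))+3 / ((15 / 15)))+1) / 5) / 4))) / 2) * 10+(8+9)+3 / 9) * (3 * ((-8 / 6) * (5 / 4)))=-848830 / 8619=-98.48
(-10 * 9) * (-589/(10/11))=58311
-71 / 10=-7.10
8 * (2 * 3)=48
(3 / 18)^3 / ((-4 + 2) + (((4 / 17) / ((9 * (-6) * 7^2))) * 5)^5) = -213147411894589835313 / 92079681938462809655216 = -0.00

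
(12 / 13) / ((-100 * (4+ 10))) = -3 / 4550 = -0.00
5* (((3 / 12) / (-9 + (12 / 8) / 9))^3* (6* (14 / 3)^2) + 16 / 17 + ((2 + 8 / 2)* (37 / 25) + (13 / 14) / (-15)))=25926948181 / 531490890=48.78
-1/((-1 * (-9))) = -1/9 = -0.11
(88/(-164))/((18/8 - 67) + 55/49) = 4312/511311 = 0.01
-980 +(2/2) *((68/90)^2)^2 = -979.67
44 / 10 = 22 / 5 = 4.40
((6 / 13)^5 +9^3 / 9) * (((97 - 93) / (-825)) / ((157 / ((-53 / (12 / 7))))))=1240067871 / 16030575275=0.08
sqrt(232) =2 * sqrt(58) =15.23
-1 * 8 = -8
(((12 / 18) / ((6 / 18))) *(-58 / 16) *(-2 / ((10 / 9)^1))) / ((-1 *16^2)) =-261 / 5120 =-0.05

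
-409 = -409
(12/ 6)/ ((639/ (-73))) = -146/ 639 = -0.23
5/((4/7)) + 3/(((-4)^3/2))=277/32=8.66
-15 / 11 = -1.36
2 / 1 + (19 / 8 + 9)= 107 / 8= 13.38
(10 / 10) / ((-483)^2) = 1 / 233289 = 0.00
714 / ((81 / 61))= 14518 / 27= 537.70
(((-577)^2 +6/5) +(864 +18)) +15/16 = 26705051/80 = 333813.14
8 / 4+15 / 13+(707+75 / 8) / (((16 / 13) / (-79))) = -76509333 / 1664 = -45979.17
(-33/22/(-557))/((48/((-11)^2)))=121/17824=0.01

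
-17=-17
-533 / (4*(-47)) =533 / 188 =2.84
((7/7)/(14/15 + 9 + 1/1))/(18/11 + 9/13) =715/18204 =0.04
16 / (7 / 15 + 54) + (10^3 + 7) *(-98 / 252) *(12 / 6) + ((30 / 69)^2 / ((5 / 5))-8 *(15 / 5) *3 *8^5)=-9180085595669 / 3889737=-2360078.74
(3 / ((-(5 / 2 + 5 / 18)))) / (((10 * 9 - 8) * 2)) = -27 / 4100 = -0.01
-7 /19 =-0.37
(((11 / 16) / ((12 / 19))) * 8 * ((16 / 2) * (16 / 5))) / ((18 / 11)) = 18392 / 135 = 136.24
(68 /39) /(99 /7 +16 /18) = 1428 /12311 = 0.12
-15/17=-0.88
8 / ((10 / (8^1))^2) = 128 / 25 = 5.12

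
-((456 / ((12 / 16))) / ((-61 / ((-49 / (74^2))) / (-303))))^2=-5092893481536 / 6973753081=-730.29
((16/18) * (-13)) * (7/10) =-364/45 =-8.09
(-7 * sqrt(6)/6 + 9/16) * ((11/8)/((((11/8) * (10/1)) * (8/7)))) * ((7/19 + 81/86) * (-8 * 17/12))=-764337/1045760 + 1783453 * sqrt(6)/1176480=2.98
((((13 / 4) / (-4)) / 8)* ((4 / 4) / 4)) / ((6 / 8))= -13 / 384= -0.03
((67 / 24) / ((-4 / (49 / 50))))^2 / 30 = 10778089 / 691200000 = 0.02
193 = 193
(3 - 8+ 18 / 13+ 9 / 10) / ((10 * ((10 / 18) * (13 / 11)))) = -34947 / 84500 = -0.41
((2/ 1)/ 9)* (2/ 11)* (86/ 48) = 43/ 594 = 0.07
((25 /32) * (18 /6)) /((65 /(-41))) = -615 /416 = -1.48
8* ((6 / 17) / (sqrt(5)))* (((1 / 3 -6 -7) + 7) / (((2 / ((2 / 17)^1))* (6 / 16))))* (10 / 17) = -256* sqrt(5) / 867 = -0.66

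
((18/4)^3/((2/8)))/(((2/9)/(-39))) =-255879/4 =-63969.75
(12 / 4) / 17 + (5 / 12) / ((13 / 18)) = 333 / 442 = 0.75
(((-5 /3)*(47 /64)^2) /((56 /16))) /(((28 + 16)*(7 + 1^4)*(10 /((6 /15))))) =-2209 /75694080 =-0.00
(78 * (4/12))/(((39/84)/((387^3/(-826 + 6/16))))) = -3931317.21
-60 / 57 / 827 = -20 / 15713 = -0.00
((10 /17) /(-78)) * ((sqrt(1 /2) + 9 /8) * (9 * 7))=-945 /1768 - 105 * sqrt(2) /442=-0.87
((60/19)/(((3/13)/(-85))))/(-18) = 11050/171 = 64.62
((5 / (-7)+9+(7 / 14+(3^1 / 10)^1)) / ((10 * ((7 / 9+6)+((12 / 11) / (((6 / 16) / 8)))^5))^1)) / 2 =230463981 / 3463465065933250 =0.00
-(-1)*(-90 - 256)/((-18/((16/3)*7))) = 717.63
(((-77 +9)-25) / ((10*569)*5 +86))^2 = 0.00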